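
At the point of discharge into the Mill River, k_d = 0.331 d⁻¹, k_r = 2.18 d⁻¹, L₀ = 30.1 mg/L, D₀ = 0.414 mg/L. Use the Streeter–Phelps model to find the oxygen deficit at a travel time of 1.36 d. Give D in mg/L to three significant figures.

k_d L₀/(k_r−k_d) = 0.331×30.1/(2.18−0.331) = 9.963/1.849 = 5.388 mg/L.
e^(−k_d t) = e^(−0.331×1.360) = 0.6375; e^(−k_r t) = e^(−2.18×1.360) = 0.05157.
D = 5.388 × (0.6375 − 0.05157) + 0.414 × 0.05157 = 3.157 + 0.02135 = 3.179 mg/L.

D ≈ 3.18 mg/L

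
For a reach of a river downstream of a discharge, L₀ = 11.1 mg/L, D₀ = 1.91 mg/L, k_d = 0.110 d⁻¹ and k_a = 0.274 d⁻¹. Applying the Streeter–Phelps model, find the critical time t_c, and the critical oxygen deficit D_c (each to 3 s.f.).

t_c ≈ 3.76 d; D_c ≈ 2.95 mg/L

At the critical point dD/dt = 0, so k_d L₀ e^(−k_d t) = k_a D. Substituting D(t) from the Streeter–Phelps equation and solving for t gives
t_c = ln[(k_a/k_d)(1 − D₀(k_a−k_d)/(k_d L₀))] / (k_a−k_d).
Here k_a−k_d = 0.1640 d⁻¹ and 1 − D₀(k_a−k_d)/(k_d L₀) = 1 − 1.91×0.1640/(0.110×11.1) = 0.7435, so
t_c = ln(2.491 × 0.7435) / 0.1640 = 0.6162 / 0.1640 = 3.757 d.
L(t_c) = L₀ e^(−k_d t_c) = 11.1 × 0.6615 = 7.342 mg/L, and at the critical point k_a D_c = k_d L, so D_c = (0.110/0.274) × 7.342 = 2.948 mg/L.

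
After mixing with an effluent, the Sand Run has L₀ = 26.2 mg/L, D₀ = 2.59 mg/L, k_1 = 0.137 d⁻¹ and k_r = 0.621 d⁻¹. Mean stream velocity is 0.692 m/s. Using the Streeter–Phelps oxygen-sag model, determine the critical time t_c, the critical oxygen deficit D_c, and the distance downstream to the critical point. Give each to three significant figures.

With k_r/k_1 = 4.533 and 1 − D₀(k_r−k_1)/(k_1 L₀) = 0.6508,
t_c = ln(4.533 × 0.6508) / (0.621 − 0.137) = ln(2.950) / 0.4840 = 1.082/0.4840 = 2.235 d.
L(t_c) = L₀ e^(−k_1 t_c) = 26.2 × 0.7362 = 19.29 mg/L, and at the critical point k_r D_c = k_1 L, so D_c = (0.137/0.621) × 19.29 = 4.256 mg/L.
x_c = v t_c = 0.692 m/s × 2.235 d × 86400 s/d = 133600 m ≈ 134 km.

t_c ≈ 2.23 d; D_c ≈ 4.26 mg/L; x_c ≈ 134 km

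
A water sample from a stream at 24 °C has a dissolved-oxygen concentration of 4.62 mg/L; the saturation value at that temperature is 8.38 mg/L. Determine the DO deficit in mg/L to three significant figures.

D = C_s − C = 8.38 − 4.62 = 3.76 mg/L.

D ≈ 3.76 mg/L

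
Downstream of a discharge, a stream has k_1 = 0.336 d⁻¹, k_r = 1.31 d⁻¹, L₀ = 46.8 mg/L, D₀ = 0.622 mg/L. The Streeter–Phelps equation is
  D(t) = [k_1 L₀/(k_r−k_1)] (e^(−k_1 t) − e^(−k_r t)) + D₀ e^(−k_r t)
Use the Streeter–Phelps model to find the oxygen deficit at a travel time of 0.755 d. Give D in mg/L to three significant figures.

D ≈ 6.75 mg/L

k_1 L₀/(k_r−k_1) = 0.336×46.8/(1.31−0.336) = 15.72/0.9740 = 16.14 mg/L.
e^(−k_1 t) = e^(−0.336×0.7550) = 0.7759; e^(−k_r t) = e^(−1.31×0.7550) = 0.3719.
D = 16.14 × (0.7759 − 0.3719) + 0.622 × 0.3719 = 6.523 + 0.2313 = 6.754 mg/L.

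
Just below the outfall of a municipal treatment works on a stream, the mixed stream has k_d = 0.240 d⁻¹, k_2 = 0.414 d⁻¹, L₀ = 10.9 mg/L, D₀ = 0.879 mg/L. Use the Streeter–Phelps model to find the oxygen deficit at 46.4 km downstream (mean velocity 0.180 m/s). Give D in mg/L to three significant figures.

Travel time t = x/v = 46.4 km / (0.180 m/s) = 46400 m / 0.180 m/s = 257800 s = 2.984 d.
k_d L₀/(k_2−k_d) = 0.240×10.9/(0.414−0.240) = 2.616/0.1740 = 15.03 mg/L.
e^(−k_d t) = e^(−0.240×2.984) = 0.4887; e^(−k_2 t) = e^(−0.414×2.984) = 0.2908.
D = 15.03 × (0.4887 − 0.2908) + 0.879 × 0.2908 = 2.975 + 0.2556 = 3.231 mg/L.

D ≈ 3.23 mg/L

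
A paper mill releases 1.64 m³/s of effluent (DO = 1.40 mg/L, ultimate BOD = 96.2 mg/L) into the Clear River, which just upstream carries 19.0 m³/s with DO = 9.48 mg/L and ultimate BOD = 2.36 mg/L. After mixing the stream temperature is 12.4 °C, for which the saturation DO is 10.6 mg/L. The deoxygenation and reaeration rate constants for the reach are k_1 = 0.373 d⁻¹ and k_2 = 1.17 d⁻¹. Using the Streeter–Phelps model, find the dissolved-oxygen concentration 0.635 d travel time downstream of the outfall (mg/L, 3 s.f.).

Mixed DO = (19.0×9.48 + 1.64×1.40)/(19.0+1.64) = 182.4/20.64 = 8.838 mg/L.
Mixed L₀ = (19.0×2.36 + 1.64×96.2)/(20.64) = 202.6/20.64 = 9.816 mg/L.
Initial deficit D₀ = C_s − DO₀ = 10.6 − 8.838 = 1.762 mg/L.
D(0.635) = [0.373×9.816/(1.17−0.373)](e^(−0.373×0.635) − e^(−1.17×0.635)) + 1.762 e^(−1.17×0.635)
= 4.594 × (0.7891 − 0.4757) + 1.762 × 0.4757 = 2.278 mg/L.
DO = 10.6 − 2.278 = 8.322 mg/L.

DO ≈ 8.32 mg/L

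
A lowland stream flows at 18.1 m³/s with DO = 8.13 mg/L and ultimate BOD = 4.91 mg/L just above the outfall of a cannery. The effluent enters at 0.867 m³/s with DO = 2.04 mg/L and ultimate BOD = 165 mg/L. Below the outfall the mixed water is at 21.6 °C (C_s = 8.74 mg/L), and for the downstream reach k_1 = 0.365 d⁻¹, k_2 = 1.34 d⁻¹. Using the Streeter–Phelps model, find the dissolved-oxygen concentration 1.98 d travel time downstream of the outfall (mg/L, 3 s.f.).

DO ≈ 6.78 mg/L

Mixed DO = (18.1×8.13 + 0.867×2.04)/(18.1+0.867) = 148.9/18.97 = 7.852 mg/L.
Mixed L₀ = (18.1×4.91 + 0.867×165)/(18.97) = 231.9/18.97 = 12.23 mg/L.
Initial deficit D₀ = C_s − DO₀ = 8.74 − 7.852 = 0.8884 mg/L.
D(1.98) = [0.365×12.23/(1.34−0.365)](e^(−0.365×1.98) − e^(−1.34×1.98)) + 0.8884 e^(−1.34×1.98)
= 4.578 × (0.4854 − 0.07043) + 0.8884 × 0.07043 = 1.962 mg/L.
DO = 8.74 − 1.962 = 6.778 mg/L.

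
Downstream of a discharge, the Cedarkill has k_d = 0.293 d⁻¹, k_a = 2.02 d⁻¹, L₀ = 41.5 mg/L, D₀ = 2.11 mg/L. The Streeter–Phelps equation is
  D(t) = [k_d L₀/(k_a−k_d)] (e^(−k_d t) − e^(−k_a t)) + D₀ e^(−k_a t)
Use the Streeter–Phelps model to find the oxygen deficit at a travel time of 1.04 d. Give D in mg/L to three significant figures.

D ≈ 4.59 mg/L

k_d L₀/(k_a−k_d) = 0.293×41.5/(2.02−0.293) = 12.16/1.727 = 7.041 mg/L.
e^(−k_d t) = e^(−0.293×1.040) = 0.7373; e^(−k_a t) = e^(−2.02×1.040) = 0.1224.
D = 7.041 × (0.7373 − 0.1224) + 2.11 × 0.1224 = 4.330 + 0.2582 = 4.588 mg/L.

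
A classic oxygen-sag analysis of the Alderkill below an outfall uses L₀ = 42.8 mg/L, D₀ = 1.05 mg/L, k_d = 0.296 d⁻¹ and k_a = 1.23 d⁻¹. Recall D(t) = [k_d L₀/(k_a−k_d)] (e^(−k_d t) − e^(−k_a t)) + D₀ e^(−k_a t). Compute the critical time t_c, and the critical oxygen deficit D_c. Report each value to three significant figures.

With k_a/k_d = 4.155 and 1 − D₀(k_a−k_d)/(k_d L₀) = 0.9226,
t_c = ln(4.155 × 0.9226) / (1.23 − 0.296) = ln(3.834) / 0.9340 = 1.344/0.9340 = 1.439 d.
D_c = (k_d/k_a) L₀ e^(−k_d t_c) = (0.296/1.23) × 42.8 × e^(−0.296×1.439) = 0.2407 × 42.8 × 0.6532 = 6.728 mg/L.

t_c ≈ 1.44 d; D_c ≈ 6.73 mg/L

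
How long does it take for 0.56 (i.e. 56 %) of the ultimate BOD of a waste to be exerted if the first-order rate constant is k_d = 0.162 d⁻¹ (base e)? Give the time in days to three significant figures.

y/L₀ = 1 − e^(−k_d t) = 0.56 ⇒ e^(−k_d t) = 0.440
t = −ln(0.440) / 0.162 = 0.8210 / 0.162 = 5.068 d.

t ≈ 5.07 d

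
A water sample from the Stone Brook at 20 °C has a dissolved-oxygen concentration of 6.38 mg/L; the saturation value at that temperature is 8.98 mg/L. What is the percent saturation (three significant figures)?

71.0 % saturation

% saturation = C/C_s × 100 = 6.38/8.98 × 100 = 71.0 %.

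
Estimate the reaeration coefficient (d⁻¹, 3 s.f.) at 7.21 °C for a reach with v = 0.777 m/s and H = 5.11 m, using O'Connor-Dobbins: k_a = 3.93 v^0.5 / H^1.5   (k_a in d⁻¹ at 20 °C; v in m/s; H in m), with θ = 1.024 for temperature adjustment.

k_a ≈ 0.221 d⁻¹

k_a(20) = 3.93 × 0.777^0.5 / 5.11^1.5 = 3.93 × 0.8815 / 11.55 = 0.2999 d⁻¹.
k_a(7.21) = 0.2999 × 1.024^(7.21−20) = 0.2999 × 0.7384 = 0.2214 d⁻¹.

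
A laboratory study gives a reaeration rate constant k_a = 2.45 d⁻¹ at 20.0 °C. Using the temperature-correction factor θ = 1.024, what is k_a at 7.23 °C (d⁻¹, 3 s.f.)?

k_a(T₂) = k_a(T₁) · θ^(T₂−T₁) = 2.45 × 1.024^(7.23−20.0)
= 2.45 × 1.024^-12.8 = 2.45 × 0.7387 = 1.810 d⁻¹.

k_a ≈ 1.81 d⁻¹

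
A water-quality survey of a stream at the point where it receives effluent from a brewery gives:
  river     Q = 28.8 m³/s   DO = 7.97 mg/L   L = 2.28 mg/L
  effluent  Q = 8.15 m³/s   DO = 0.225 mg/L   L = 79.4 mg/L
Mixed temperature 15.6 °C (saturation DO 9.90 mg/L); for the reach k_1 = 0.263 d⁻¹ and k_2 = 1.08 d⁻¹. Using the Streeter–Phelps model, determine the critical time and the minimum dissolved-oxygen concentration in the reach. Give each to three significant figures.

Mixed DO = (28.8×7.97 + 8.15×0.225)/(28.8+8.15) = 231.4/36.95 = 6.262 mg/L.
Mixed L₀ = (28.8×2.28 + 8.15×79.4)/(36.95) = 712.8/36.95 = 19.29 mg/L.
Initial deficit D₀ = C_s − DO₀ = 9.90 − 6.262 = 3.638 mg/L.
t_c = (1/0.8170) ln[(1.08/0.263)(1 − 3.638×0.8170/(0.263×19.29))] = 1.224 × ln(1.700) = 0.6498 d.
D_c = (0.263/1.08) × 19.29 × e^(−0.263×0.6498) = 0.2435 × 19.29 × 0.8429 = 3.960 mg/L.
Minimum DO = 9.90 − 3.960 = 5.940 mg/L.

t_c ≈ 0.650 d; minimum DO ≈ 5.94 mg/L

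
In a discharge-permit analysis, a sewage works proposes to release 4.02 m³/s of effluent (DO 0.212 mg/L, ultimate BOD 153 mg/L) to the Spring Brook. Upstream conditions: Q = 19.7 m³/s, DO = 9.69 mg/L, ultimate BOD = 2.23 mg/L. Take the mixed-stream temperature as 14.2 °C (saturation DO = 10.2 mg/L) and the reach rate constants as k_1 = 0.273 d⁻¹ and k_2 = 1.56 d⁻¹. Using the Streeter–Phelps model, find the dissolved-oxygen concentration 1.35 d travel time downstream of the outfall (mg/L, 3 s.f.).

DO ≈ 6.58 mg/L

Mixed DO = (19.7×9.69 + 4.02×0.212)/(19.7+4.02) = 191.7/23.72 = 8.084 mg/L.
Mixed L₀ = (19.7×2.23 + 4.02×153)/(23.72) = 659.0/23.72 = 27.78 mg/L.
Initial deficit D₀ = C_s − DO₀ = 10.2 − 8.084 = 2.116 mg/L.
D(1.35) = [0.273×27.78/(1.56−0.273)](e^(−0.273×1.35) − e^(−1.56×1.35)) + 2.116 e^(−1.56×1.35)
= 5.893 × (0.6917 − 0.1217) + 2.116 × 0.1217 = 3.617 mg/L.
DO = 10.2 − 3.617 = 6.583 mg/L.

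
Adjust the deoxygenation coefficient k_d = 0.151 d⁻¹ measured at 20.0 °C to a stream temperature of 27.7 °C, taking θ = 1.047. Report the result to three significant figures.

k_d ≈ 0.215 d⁻¹

k_d(T₂) = k_d(T₁) · θ^(T₂−T₁) = 0.151 × 1.047^(27.7−20.0)
= 0.151 × 1.047^7.70 = 0.151 × 1.424 = 0.2151 d⁻¹.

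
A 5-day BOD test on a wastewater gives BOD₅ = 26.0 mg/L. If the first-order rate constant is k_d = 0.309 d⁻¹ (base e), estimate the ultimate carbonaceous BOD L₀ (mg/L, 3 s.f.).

L₀ ≈ 33.0 mg/L

BOD₅ = L₀(1 − e^(−5k_d)) ⇒ L₀ = BOD₅ / (1 − e^(−5×0.309))
= 26.0 / (1 − 0.2133) = 26.0 / 0.7867 = 33.05 mg/L.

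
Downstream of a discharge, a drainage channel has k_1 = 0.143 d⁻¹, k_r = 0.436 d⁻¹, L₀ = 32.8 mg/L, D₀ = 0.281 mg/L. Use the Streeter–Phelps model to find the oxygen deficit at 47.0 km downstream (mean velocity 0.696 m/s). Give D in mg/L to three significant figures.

Travel time t = x/v = 47.0 km / (0.696 m/s) = 47000 m / 0.696 m/s = 67530 s = 0.7816 d.
k_1 L₀/(k_r−k_1) = 0.143×32.8/(0.436−0.143) = 4.690/0.2930 = 16.01 mg/L.
e^(−k_1 t) = e^(−0.143×0.7816) = 0.8943; e^(−k_r t) = e^(−0.436×0.7816) = 0.7112.
D = 16.01 × (0.8943 − 0.7112) + 0.281 × 0.7112 = 2.930 + 0.1999 = 3.130 mg/L.

D ≈ 3.13 mg/L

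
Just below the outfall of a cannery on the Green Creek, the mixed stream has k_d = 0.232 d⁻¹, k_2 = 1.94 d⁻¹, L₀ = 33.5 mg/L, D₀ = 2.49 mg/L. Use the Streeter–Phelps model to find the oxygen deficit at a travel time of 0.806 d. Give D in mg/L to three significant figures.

D ≈ 3.34 mg/L

k_d L₀/(k_2−k_d) = 0.232×33.5/(1.94−0.232) = 7.772/1.708 = 4.550 mg/L.
e^(−k_d t) = e^(−0.232×0.8060) = 0.8295; e^(−k_2 t) = e^(−1.94×0.8060) = 0.2094.
D = 4.550 × (0.8295 − 0.2094) + 2.49 × 0.2094 = 2.822 + 0.5213 = 3.343 mg/L.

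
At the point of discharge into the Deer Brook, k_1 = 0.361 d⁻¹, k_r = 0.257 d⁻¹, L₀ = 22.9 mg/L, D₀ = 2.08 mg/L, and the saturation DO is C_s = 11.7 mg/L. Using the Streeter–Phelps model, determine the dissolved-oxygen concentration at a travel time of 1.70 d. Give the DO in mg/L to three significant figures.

DO ≈ 2.03 mg/L

k_1 L₀/(k_r−k_1) = 0.361×22.9/(0.257−0.361) = 8.267/-0.1040 = -79.49 mg/L.
e^(−k_1 t) = e^(−0.361×1.700) = 0.5413; e^(−k_r t) = e^(−0.257×1.700) = 0.6460.
D = -79.49 × (0.5413 − 0.6460) + 2.08 × 0.6460 = 8.322 + 1.344 = 9.666 mg/L.
DO = C_s − D = 11.7 − 9.666 = 2.034 mg/L.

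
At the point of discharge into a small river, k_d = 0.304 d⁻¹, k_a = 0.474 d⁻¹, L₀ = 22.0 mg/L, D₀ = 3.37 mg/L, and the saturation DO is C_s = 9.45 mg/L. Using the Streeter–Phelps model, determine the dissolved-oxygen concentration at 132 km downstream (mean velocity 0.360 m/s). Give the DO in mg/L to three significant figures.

DO ≈ 3.43 mg/L

Travel time t = x/v = 132 km / (0.360 m/s) = 132000 m / 0.360 m/s = 366700 s = 4.244 d.
k_d L₀/(k_a−k_d) = 0.304×22.0/(0.474−0.304) = 6.688/0.1700 = 39.34 mg/L.
e^(−k_d t) = e^(−0.304×4.244) = 0.2752; e^(−k_a t) = e^(−0.474×4.244) = 0.1338.
D = 39.34 × (0.2752 − 0.1338) + 3.37 × 0.1338 = 5.565 + 0.4508 = 6.016 mg/L.
DO = C_s − D = 9.45 − 6.016 = 3.434 mg/L.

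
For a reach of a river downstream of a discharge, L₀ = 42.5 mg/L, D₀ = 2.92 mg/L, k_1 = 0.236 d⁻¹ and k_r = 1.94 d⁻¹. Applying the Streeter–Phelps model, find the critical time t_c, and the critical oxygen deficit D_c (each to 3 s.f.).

t_c ≈ 0.834 d; D_c ≈ 4.25 mg/L

With k_r/k_1 = 8.220 and 1 − D₀(k_r−k_1)/(k_1 L₀) = 0.5039,
t_c = ln(8.220 × 0.5039) / (1.94 − 0.236) = ln(4.142) / 1.704 = 1.421/1.704 = 0.8341 d.
D_c = (k_1/k_r) L₀ e^(−k_1 t_c) = (0.236/1.94) × 42.5 × e^(−0.236×0.8341) = 0.1216 × 42.5 × 0.8213 = 4.246 mg/L.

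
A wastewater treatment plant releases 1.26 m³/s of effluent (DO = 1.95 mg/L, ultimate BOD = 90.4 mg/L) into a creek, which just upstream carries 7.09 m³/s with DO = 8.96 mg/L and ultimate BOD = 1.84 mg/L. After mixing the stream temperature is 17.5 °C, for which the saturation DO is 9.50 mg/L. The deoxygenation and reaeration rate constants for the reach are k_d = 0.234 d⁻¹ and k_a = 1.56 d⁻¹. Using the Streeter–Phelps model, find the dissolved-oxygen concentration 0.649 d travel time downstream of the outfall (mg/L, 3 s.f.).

Mixed DO = (7.09×8.96 + 1.26×1.95)/(7.09+1.26) = 65.98/8.350 = 7.902 mg/L.
Mixed L₀ = (7.09×1.84 + 1.26×90.4)/(8.350) = 126.9/8.350 = 15.20 mg/L.
Initial deficit D₀ = C_s − DO₀ = 9.50 − 7.902 = 1.598 mg/L.
D(0.649) = [0.234×15.20/(1.56−0.234)](e^(−0.234×0.649) − e^(−1.56×0.649)) + 1.598 e^(−1.56×0.649)
= 2.683 × (0.8591 − 0.3633) + 1.598 × 0.3633 = 1.911 mg/L.
DO = 9.50 − 1.911 = 7.589 mg/L.

DO ≈ 7.59 mg/L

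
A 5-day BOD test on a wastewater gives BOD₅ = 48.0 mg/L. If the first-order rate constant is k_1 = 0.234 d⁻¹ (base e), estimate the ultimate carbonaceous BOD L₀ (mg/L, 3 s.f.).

BOD₅ = L₀(1 − e^(−5k_1)) ⇒ L₀ = BOD₅ / (1 − e^(−5×0.234))
= 48.0 / (1 − 0.3104) = 48.0 / 0.6896 = 69.60 mg/L.

L₀ ≈ 69.6 mg/L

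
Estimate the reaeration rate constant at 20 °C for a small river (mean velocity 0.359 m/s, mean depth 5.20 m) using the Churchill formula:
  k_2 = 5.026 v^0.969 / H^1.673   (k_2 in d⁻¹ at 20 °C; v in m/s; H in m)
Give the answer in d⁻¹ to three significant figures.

k_2 ≈ 0.118 d⁻¹

k_2 = 5.026 × 0.359^0.969 / 5.20^1.673 = 5.026 × 0.3706 / 15.77 = 0.1181 d⁻¹.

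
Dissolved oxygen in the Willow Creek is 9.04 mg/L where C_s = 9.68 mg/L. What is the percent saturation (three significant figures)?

93.4 % saturation

% saturation = C/C_s × 100 = 9.04/9.68 × 100 = 93.4 %.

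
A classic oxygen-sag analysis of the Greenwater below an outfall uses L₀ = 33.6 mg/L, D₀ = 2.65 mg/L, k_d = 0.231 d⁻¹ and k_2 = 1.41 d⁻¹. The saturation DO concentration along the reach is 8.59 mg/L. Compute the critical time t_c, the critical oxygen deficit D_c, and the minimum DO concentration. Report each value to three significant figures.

t_c ≈ 1.10 d; D_c ≈ 4.27 mg/L; min DO ≈ 4.32 mg/L

With k_2/k_d = 6.104 and 1 − D₀(k_2−k_d)/(k_d L₀) = 0.5975,
t_c = ln(6.104 × 0.5975) / (1.41 − 0.231) = ln(3.647) / 1.179 = 1.294/1.179 = 1.097 d.
D_c = (k_d/k_2) L₀ e^(−k_d t_c) = (0.231/1.41) × 33.6 × e^(−0.231×1.097) = 0.1638 × 33.6 × 0.7761 = 4.272 mg/L.
Minimum DO = C_s − D_c = 8.59 − 4.272 = 4.318 mg/L.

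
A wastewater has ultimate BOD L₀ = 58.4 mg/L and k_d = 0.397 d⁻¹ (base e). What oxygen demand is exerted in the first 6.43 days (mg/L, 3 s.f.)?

y ≈ 53.9 mg/L

y_t = L₀(1 − e^(−k_d t)) = 58.4 × (1 − e^(−0.397×6.43))
= 58.4 × (1 − 0.07787) = 58.4 × 0.9221 = 53.85 mg/L.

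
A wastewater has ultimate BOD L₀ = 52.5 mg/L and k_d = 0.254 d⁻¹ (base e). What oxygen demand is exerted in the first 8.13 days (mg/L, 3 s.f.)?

y_t = L₀(1 − e^(−k_d t)) = 52.5 × (1 − e^(−0.254×8.13))
= 52.5 × (1 − 0.1268) = 52.5 × 0.8732 = 45.84 mg/L.

y ≈ 45.8 mg/L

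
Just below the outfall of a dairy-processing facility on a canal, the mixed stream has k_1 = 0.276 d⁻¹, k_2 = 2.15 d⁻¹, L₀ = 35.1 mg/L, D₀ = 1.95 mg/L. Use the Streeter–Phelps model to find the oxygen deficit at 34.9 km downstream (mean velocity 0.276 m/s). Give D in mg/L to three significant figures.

Travel time t = x/v = 34.9 km / (0.276 m/s) = 34900 m / 0.276 m/s = 126400 s = 1.464 d.
k_1 L₀/(k_2−k_1) = 0.276×35.1/(2.15−0.276) = 9.688/1.874 = 5.169 mg/L.
e^(−k_1 t) = e^(−0.276×1.464) = 0.6677; e^(−k_2 t) = e^(−2.15×1.464) = 0.04300.
D = 5.169 × (0.6677 − 0.04300) + 1.95 × 0.04300 = 3.229 + 0.08385 = 3.313 mg/L.

D ≈ 3.31 mg/L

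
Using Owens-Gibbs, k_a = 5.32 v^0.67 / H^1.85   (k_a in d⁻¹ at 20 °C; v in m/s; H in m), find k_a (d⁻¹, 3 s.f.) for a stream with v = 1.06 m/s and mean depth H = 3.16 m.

k_a = 5.32 × 1.06^0.67 / 3.16^1.85 = 5.32 × 1.040 / 8.403 = 0.6583 d⁻¹.

k_a ≈ 0.658 d⁻¹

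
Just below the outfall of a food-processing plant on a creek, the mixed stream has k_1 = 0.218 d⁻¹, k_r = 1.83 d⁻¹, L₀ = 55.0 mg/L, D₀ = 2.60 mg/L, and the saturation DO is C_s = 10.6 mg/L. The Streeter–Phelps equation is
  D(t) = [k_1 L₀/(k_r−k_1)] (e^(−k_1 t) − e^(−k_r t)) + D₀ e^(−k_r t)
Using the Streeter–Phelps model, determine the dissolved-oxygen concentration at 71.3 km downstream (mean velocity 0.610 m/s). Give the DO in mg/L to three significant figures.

Travel time t = x/v = 71.3 km / (0.610 m/s) = 71300 m / 0.610 m/s = 116900 s = 1.353 d.
k_1 L₀/(k_r−k_1) = 0.218×55.0/(1.83−0.218) = 11.99/1.612 = 7.438 mg/L.
e^(−k_1 t) = e^(−0.218×1.353) = 0.7446; e^(−k_r t) = e^(−1.83×1.353) = 0.08410.
D = 7.438 × (0.7446 − 0.08410) + 2.60 × 0.08410 = 4.913 + 0.2187 = 5.131 mg/L.
DO = C_s − D = 10.6 − 5.131 = 5.469 mg/L.

DO ≈ 5.47 mg/L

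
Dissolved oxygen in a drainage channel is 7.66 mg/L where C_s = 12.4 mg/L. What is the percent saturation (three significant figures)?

61.8 % saturation

% saturation = C/C_s × 100 = 7.66/12.4 × 100 = 61.8 %.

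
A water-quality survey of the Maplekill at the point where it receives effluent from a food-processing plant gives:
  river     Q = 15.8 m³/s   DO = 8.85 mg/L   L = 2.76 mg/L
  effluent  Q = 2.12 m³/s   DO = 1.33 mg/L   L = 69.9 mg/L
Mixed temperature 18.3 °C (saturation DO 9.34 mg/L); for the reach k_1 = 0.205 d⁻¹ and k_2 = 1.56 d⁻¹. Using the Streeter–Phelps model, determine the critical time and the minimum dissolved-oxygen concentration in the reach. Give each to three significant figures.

t_c ≈ 0.0876 d; minimum DO ≈ 7.96 mg/L

Mixed DO = (15.8×8.85 + 2.12×1.33)/(15.8+2.12) = 142.6/17.92 = 7.960 mg/L.
Mixed L₀ = (15.8×2.76 + 2.12×69.9)/(17.92) = 191.8/17.92 = 10.70 mg/L.
Initial deficit D₀ = C_s − DO₀ = 9.34 − 7.960 = 1.380 mg/L.
t_c = (1/1.355) ln[(1.56/0.205)(1 − 1.380×1.355/(0.205×10.70))] = 0.7380 × ln(1.126) = 0.08763 d.
D_c = (0.205/1.56) × 10.70 × e^(−0.205×0.08763) = 0.1314 × 10.70 × 0.9822 = 1.381 mg/L.
Minimum DO = 9.34 − 1.381 = 7.959 mg/L.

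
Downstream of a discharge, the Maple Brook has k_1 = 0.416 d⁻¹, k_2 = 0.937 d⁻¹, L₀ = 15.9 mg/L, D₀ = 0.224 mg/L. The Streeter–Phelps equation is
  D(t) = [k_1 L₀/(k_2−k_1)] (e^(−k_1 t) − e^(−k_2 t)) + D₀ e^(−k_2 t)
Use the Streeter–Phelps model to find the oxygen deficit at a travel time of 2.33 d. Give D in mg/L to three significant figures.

k_1 L₀/(k_2−k_1) = 0.416×15.9/(0.937−0.416) = 6.614/0.5210 = 12.70 mg/L.
e^(−k_1 t) = e^(−0.416×2.330) = 0.3794; e^(−k_2 t) = e^(−0.937×2.330) = 0.1127.
D = 12.70 × (0.3794 − 0.1127) + 0.224 × 0.1127 = 3.386 + 0.02524 = 3.411 mg/L.

D ≈ 3.41 mg/L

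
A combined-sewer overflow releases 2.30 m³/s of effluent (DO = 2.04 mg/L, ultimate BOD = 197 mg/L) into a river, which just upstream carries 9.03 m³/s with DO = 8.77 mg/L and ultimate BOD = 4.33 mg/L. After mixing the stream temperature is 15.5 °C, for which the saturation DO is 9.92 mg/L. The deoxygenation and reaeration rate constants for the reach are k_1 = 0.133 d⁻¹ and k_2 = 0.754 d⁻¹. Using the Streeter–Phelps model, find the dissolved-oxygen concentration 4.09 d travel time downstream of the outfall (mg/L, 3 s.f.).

Mixed DO = (9.03×8.77 + 2.30×2.04)/(9.03+2.30) = 83.89/11.33 = 7.404 mg/L.
Mixed L₀ = (9.03×4.33 + 2.30×197)/(11.33) = 492.2/11.33 = 43.44 mg/L.
Initial deficit D₀ = C_s − DO₀ = 9.92 − 7.404 = 2.516 mg/L.
D(4.09) = [0.133×43.44/(0.754−0.133)](e^(−0.133×4.09) − e^(−0.754×4.09)) + 2.516 e^(−0.754×4.09)
= 9.304 × (0.5804 − 0.04578) + 2.516 × 0.04578 = 5.090 mg/L.
DO = 9.92 − 5.090 = 4.830 mg/L.

DO ≈ 4.83 mg/L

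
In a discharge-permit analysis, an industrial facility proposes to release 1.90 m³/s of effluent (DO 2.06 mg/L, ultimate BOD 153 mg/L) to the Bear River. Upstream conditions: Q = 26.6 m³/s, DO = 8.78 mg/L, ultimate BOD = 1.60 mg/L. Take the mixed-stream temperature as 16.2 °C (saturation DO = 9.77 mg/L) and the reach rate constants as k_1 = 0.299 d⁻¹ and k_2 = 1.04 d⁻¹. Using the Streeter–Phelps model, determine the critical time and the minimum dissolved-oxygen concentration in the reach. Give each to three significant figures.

Mixed DO = (26.6×8.78 + 1.90×2.06)/(26.6+1.90) = 237.5/28.50 = 8.332 mg/L.
Mixed L₀ = (26.6×1.60 + 1.90×153)/(28.50) = 333.3/28.50 = 11.69 mg/L.
Initial deficit D₀ = C_s − DO₀ = 9.77 − 8.332 = 1.438 mg/L.
t_c = (1/0.7410) ln[(1.04/0.299)(1 − 1.438×0.7410/(0.299×11.69))] = 1.350 × ln(2.418) = 1.192 d.
D_c = (0.299/1.04) × 11.69 × e^(−0.299×1.192) = 0.2875 × 11.69 × 0.7003 = 2.354 mg/L.
Minimum DO = 9.77 − 2.354 = 7.416 mg/L.

t_c ≈ 1.19 d; minimum DO ≈ 7.42 mg/L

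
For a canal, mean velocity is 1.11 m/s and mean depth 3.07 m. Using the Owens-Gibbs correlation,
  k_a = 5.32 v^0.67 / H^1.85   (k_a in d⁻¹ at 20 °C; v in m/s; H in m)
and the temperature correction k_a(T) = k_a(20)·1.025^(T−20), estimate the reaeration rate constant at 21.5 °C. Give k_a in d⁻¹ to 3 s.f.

k_a(20) = 5.32 × 1.11^0.67 / 3.07^1.85 = 5.32 × 1.072 / 7.965 = 0.7163 d⁻¹.
k_a(21.5) = 0.7163 × 1.025^(21.5−20) = 0.7163 × 1.038 = 0.7433 d⁻¹.

k_a ≈ 0.743 d⁻¹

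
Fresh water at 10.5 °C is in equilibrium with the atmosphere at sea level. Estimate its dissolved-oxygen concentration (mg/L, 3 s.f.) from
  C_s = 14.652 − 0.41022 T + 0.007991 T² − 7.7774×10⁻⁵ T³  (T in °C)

C_s = 14.652 − 0.41022×10.5 + 0.007991×10.5² − 7.7774×10⁻⁵×10.5³ = 11.14 mg/L.

C_s ≈ 11.1 mg/L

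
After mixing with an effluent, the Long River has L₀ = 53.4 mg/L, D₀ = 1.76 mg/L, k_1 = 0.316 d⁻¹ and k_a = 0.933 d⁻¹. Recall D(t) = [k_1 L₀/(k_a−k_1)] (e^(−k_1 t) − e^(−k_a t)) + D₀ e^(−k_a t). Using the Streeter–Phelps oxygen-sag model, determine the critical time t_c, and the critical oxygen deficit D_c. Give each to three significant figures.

At the critical point dD/dt = 0, so k_1 L₀ e^(−k_1 t) = k_a D. Substituting D(t) from the Streeter–Phelps equation and solving for t gives
t_c = ln[(k_a/k_1)(1 − D₀(k_a−k_1)/(k_1 L₀))] / (k_a−k_1).
Here k_a−k_1 = 0.6170 d⁻¹ and 1 − D₀(k_a−k_1)/(k_1 L₀) = 1 − 1.76×0.6170/(0.316×53.4) = 0.9356, so
t_c = ln(2.953 × 0.9356) / 0.6170 = 1.016 / 0.6170 = 1.647 d.
D_c = (k_1/k_a) L₀ e^(−k_1 t_c) = (0.316/0.933) × 53.4 × e^(−0.316×1.647) = 0.3387 × 53.4 × 0.5943 = 10.75 mg/L.

t_c ≈ 1.65 d; D_c ≈ 10.7 mg/L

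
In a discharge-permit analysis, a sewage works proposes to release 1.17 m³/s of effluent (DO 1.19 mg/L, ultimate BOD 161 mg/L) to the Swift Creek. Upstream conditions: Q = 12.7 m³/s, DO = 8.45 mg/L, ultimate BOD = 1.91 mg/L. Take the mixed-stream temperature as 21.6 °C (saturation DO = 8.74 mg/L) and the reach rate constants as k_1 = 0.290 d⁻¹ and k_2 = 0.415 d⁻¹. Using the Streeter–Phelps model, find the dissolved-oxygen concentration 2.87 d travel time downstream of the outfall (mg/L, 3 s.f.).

Mixed DO = (12.7×8.45 + 1.17×1.19)/(12.7+1.17) = 108.7/13.87 = 7.838 mg/L.
Mixed L₀ = (12.7×1.91 + 1.17×161)/(13.87) = 212.6/13.87 = 15.33 mg/L.
Initial deficit D₀ = C_s − DO₀ = 8.74 − 7.838 = 0.9024 mg/L.
D(2.87) = [0.290×15.33/(0.415−0.290)](e^(−0.290×2.87) − e^(−0.415×2.87)) + 0.9024 e^(−0.415×2.87)
= 35.57 × (0.4350 − 0.3039) + 0.9024 × 0.3039 = 4.939 mg/L.
DO = 8.74 − 4.939 = 3.801 mg/L.

DO ≈ 3.80 mg/L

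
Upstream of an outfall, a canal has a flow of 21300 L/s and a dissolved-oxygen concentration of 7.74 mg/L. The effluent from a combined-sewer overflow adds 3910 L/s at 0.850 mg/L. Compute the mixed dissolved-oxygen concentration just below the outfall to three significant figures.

Flow-weighted mixing: C = (Q_r C_r + Q_w C_w)/(Q_r + Q_w)
= (21300×7.74 + 3910×0.850)/(21300 + 3910) = 168200/25210 = 6.671 mg/L.

6.67 mg/L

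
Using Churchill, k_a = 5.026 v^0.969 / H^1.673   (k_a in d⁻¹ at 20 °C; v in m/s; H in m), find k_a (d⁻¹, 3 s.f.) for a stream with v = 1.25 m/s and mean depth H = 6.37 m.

k_a = 5.026 × 1.25^0.969 / 6.37^1.673 = 5.026 × 1.241 / 22.15 = 0.2817 d⁻¹.

k_a ≈ 0.282 d⁻¹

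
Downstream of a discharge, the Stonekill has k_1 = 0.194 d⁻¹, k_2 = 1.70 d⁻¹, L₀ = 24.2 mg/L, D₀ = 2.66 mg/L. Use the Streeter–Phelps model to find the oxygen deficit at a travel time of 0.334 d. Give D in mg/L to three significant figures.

k_1 L₀/(k_2−k_1) = 0.194×24.2/(1.70−0.194) = 4.695/1.506 = 3.117 mg/L.
e^(−k_1 t) = e^(−0.194×0.3340) = 0.9373; e^(−k_2 t) = e^(−1.70×0.3340) = 0.5668.
D = 3.117 × (0.9373 − 0.5668) + 2.66 × 0.5668 = 1.155 + 1.508 = 2.663 mg/L.

D ≈ 2.66 mg/L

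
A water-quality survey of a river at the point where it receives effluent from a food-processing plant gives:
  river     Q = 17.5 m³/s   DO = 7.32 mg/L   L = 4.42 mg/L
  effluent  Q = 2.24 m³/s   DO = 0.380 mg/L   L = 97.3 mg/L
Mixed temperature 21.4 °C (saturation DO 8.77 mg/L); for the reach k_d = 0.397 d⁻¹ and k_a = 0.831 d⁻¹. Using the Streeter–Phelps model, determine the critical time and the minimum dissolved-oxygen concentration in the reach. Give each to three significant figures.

Mixed DO = (17.5×7.32 + 2.24×0.380)/(17.5+2.24) = 129.0/19.74 = 6.532 mg/L.
Mixed L₀ = (17.5×4.42 + 2.24×97.3)/(19.74) = 295.3/19.74 = 14.96 mg/L.
Initial deficit D₀ = C_s − DO₀ = 8.77 − 6.532 = 2.238 mg/L.
t_c = (1/0.4340) ln[(0.831/0.397)(1 − 2.238×0.4340/(0.397×14.96))] = 2.304 × ln(1.751) = 1.291 d.
D_c = (0.397/0.831) × 14.96 × e^(−0.397×1.291) = 0.4777 × 14.96 × 0.5991 = 4.281 mg/L.
Minimum DO = 8.77 − 4.281 = 4.489 mg/L.

t_c ≈ 1.29 d; minimum DO ≈ 4.49 mg/L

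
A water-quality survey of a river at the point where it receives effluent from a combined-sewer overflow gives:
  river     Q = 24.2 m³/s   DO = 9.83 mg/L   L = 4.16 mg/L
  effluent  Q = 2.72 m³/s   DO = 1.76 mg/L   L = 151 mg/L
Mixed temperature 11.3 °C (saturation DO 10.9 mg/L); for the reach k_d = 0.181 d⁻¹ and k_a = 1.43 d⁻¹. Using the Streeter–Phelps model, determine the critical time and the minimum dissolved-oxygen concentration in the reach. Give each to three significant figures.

Mixed DO = (24.2×9.83 + 2.72×1.76)/(24.2+2.72) = 242.7/26.92 = 9.015 mg/L.
Mixed L₀ = (24.2×4.16 + 2.72×151)/(26.92) = 511.4/26.92 = 19.00 mg/L.
Initial deficit D₀ = C_s − DO₀ = 10.9 − 9.015 = 1.885 mg/L.
t_c = (1/1.249) ln[(1.43/0.181)(1 − 1.885×1.249/(0.181×19.00))] = 0.8006 × ln(2.490) = 0.7303 d.
D_c = (0.181/1.43) × 19.00 × e^(−0.181×0.7303) = 0.1266 × 19.00 × 0.8762 = 2.107 mg/L.
Minimum DO = 10.9 − 2.107 = 8.793 mg/L.

t_c ≈ 0.730 d; minimum DO ≈ 8.79 mg/L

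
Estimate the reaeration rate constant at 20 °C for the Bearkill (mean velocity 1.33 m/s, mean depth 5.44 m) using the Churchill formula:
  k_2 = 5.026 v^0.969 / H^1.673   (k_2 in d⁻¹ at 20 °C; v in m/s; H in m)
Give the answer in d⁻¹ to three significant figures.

k_2 = 5.026 × 1.33^0.969 / 5.44^1.673 = 5.026 × 1.318 / 17.01 = 0.3896 d⁻¹.

k_2 ≈ 0.390 d⁻¹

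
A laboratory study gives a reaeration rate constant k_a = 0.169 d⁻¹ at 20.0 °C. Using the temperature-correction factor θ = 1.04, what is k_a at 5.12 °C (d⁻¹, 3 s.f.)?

k_a ≈ 0.0943 d⁻¹

k_a(T₂) = k_a(T₁) · θ^(T₂−T₁) = 0.169 × 1.04^(5.12−20.0)
= 0.169 × 1.04^-14.9 = 0.169 × 0.5579 = 0.09428 d⁻¹.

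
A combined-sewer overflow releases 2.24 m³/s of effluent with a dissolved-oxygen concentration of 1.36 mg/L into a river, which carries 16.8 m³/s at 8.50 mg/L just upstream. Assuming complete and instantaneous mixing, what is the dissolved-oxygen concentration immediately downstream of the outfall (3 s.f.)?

7.66 mg/L

Flow-weighted mixing: C = (Q_r C_r + Q_w C_w)/(Q_r + Q_w)
= (16.8×8.50 + 2.24×1.36)/(16.8 + 2.24) = 145.8/19.04 = 7.660 mg/L.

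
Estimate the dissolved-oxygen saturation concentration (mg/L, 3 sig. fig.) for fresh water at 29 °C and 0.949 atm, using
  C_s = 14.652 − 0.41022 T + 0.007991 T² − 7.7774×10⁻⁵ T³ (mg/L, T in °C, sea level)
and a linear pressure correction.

C_s ≈ 7.19 mg/L

At sea level: C_s = 14.652 − 0.41022×29 + 0.007991×29² − 7.7774×10⁻⁵×29³ = 7.579 mg/L.
Pressure correction: C_s' = 7.579 × 0.949 = 7.193 mg/L.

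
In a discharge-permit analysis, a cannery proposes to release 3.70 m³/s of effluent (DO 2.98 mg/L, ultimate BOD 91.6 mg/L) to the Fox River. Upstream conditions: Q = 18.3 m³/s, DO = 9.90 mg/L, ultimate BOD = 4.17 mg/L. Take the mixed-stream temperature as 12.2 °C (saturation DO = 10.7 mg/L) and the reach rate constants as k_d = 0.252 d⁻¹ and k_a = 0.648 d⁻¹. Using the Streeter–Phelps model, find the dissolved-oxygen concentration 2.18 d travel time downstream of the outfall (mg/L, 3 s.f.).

DO ≈ 6.21 mg/L

Mixed DO = (18.3×9.90 + 3.70×2.98)/(18.3+3.70) = 192.2/22.00 = 8.736 mg/L.
Mixed L₀ = (18.3×4.17 + 3.70×91.6)/(22.00) = 415.2/22.00 = 18.87 mg/L.
Initial deficit D₀ = C_s − DO₀ = 10.7 − 8.736 = 1.964 mg/L.
D(2.18) = [0.252×18.87/(0.648−0.252)](e^(−0.252×2.18) − e^(−0.648×2.18)) + 1.964 e^(−0.648×2.18)
= 12.01 × (0.5773 − 0.2435) + 1.964 × 0.2435 = 4.488 mg/L.
DO = 10.7 − 4.488 = 6.212 mg/L.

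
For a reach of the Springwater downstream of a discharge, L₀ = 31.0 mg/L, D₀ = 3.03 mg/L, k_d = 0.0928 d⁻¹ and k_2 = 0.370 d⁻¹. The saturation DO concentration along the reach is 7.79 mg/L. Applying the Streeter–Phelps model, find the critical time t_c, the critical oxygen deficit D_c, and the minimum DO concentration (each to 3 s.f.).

t_c ≈ 3.74 d; D_c ≈ 5.49 mg/L; min DO ≈ 2.30 mg/L

t_c = [1/(k_2−k_d)] ln[(k_2/k_d)(1 − D₀(k_2−k_d)/(k_d L₀))]
= [1/(0.370−0.0928)] ln[(0.370/0.0928)(1 − 3.03×0.2772/(0.0928×31.0))]
= (1/0.2772) ln[3.987 × 0.7080] = 3.608 × ln(2.823) = 3.608 × 1.038 = 3.744 d.
D_c = (k_d/k_2) L₀ e^(−k_d t_c) = (0.0928/0.370) × 31.0 × e^(−0.0928×3.744) = 0.2508 × 31.0 × 0.7065 = 5.493 mg/L.
Minimum DO = C_s − D_c = 7.79 − 5.493 = 2.297 mg/L.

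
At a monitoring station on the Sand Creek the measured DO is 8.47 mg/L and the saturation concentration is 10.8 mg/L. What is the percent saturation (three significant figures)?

78.4 % saturation

% saturation = C/C_s × 100 = 8.47/10.8 × 100 = 78.4 %.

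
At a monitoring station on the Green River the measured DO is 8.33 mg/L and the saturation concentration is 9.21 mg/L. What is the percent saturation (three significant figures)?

90.4 % saturation

% saturation = C/C_s × 100 = 8.33/9.21 × 100 = 90.4 %.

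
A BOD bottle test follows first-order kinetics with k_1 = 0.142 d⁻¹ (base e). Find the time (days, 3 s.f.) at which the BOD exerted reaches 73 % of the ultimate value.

y/L₀ = 1 − e^(−k_1 t) = 0.73 ⇒ e^(−k_1 t) = 0.270
t = −ln(0.270) / 0.142 = 1.309 / 0.142 = 9.221 d.

t ≈ 9.22 d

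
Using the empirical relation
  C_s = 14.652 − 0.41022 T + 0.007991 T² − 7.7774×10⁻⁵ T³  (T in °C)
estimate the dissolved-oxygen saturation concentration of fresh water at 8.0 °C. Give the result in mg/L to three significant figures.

C_s = 14.652 − 0.41022×8.0 + 0.007991×8.0² − 7.7774×10⁻⁵×8.0³ = 11.84 mg/L.

C_s ≈ 11.8 mg/L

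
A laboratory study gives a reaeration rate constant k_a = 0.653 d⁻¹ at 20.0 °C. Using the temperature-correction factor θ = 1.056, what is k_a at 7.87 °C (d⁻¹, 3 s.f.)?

k_a ≈ 0.337 d⁻¹

k_a(T₂) = k_a(T₁) · θ^(T₂−T₁) = 0.653 × 1.056^(7.87−20.0)
= 0.653 × 1.056^-12.1 = 0.653 × 0.5164 = 0.3372 d⁻¹.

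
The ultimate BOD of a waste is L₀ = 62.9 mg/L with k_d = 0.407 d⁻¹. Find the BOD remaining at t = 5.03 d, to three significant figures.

L_t = L₀ e^(−k_d t) = 62.9 × e^(−0.407×5.03) = 62.9 × 0.1291 = 8.120 mg/L.

L ≈ 8.12 mg/L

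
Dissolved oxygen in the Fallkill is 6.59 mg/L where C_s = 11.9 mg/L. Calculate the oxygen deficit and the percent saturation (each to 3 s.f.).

D ≈ 5.31 mg/L; 55.4 % saturation

D = C_s − C = 11.9 − 6.59 = 5.31 mg/L.
% saturation = 6.59/11.9 × 100 = 55.4 %.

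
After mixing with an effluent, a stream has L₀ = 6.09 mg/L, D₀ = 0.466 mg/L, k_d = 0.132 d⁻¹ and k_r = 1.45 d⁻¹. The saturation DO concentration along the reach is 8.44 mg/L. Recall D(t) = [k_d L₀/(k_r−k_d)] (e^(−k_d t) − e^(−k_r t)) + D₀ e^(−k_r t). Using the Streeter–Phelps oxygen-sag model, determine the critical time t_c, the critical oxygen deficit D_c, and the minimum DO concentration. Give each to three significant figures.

t_c ≈ 0.723 d; D_c ≈ 0.504 mg/L; min DO ≈ 7.94 mg/L

t_c = [1/(k_r−k_d)] ln[(k_r/k_d)(1 − D₀(k_r−k_d)/(k_d L₀))]
= [1/(1.45−0.132)] ln[(1.45/0.132)(1 − 0.466×1.318/(0.132×6.09))]
= (1/1.318) ln[10.98 × 0.2360] = 0.7587 × ln(2.592) = 0.7587 × 0.9525 = 0.7227 d.
D_c = (k_d/k_r) L₀ e^(−k_d t_c) = (0.132/1.45) × 6.09 × e^(−0.132×0.7227) = 0.09103 × 6.09 × 0.9090 = 0.5040 mg/L.
Minimum DO = C_s − D_c = 8.44 − 0.5040 = 7.936 mg/L.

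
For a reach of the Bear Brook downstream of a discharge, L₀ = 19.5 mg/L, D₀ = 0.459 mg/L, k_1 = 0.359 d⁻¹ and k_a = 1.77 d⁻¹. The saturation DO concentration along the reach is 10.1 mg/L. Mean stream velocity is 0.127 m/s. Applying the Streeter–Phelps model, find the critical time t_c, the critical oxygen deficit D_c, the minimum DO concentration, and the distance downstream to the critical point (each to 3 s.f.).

With k_a/k_1 = 4.930 and 1 − D₀(k_a−k_1)/(k_1 L₀) = 0.9075,
t_c = ln(4.930 × 0.9075) / (1.77 − 0.359) = ln(4.474) / 1.411 = 1.498/1.411 = 1.062 d.
L(t_c) = L₀ e^(−k_1 t_c) = 19.5 × 0.6830 = 13.32 mg/L, and at the critical point k_a D_c = k_1 L, so D_c = (0.359/1.77) × 13.32 = 2.701 mg/L.
Minimum DO = C_s − D_c = 10.1 − 2.701 = 7.399 mg/L.
x_c = v t_c = 0.127 m/s × 1.062 d × 86400 s/d = 11650 m ≈ 11.7 km.

t_c ≈ 1.06 d; D_c ≈ 2.70 mg/L; min DO ≈ 7.40 mg/L; x_c ≈ 11.7 km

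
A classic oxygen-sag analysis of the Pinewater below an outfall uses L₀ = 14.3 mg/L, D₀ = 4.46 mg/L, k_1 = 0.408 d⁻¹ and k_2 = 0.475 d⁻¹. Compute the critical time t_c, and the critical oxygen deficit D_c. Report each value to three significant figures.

t_c ≈ 1.48 d; D_c ≈ 6.70 mg/L

With k_2/k_1 = 1.164 and 1 − D₀(k_2−k_1)/(k_1 L₀) = 0.9488,
t_c = ln(1.164 × 0.9488) / (0.475 − 0.408) = ln(1.105) / 0.06700 = 0.09947/0.06700 = 1.485 d.
D_c = (k_1/k_2) L₀ e^(−k_1 t_c) = (0.408/0.475) × 14.3 × e^(−0.408×1.485) = 0.8589 × 14.3 × 0.5457 = 6.702 mg/L.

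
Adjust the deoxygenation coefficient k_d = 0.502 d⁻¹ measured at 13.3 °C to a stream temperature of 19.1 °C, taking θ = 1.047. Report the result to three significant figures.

k_d ≈ 0.655 d⁻¹

k_d(T₂) = k_d(T₁) · θ^(T₂−T₁) = 0.502 × 1.047^(19.1−13.3)
= 0.502 × 1.047^5.80 = 0.502 × 1.305 = 0.6552 d⁻¹.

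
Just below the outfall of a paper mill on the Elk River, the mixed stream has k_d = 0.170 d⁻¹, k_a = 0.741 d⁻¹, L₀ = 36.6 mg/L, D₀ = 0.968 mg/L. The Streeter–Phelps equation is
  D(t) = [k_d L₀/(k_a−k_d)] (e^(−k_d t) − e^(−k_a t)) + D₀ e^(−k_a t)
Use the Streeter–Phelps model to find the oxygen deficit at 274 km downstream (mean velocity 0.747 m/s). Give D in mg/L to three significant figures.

Travel time t = x/v = 274 km / (0.747 m/s) = 274000 m / 0.747 m/s = 366800 s = 4.245 d.
k_d L₀/(k_a−k_d) = 0.170×36.6/(0.741−0.170) = 6.222/0.5710 = 10.90 mg/L.
e^(−k_d t) = e^(−0.170×4.245) = 0.4859; e^(−k_a t) = e^(−0.741×4.245) = 0.04303.
D = 10.90 × (0.4859 − 0.04303) + 0.968 × 0.04303 = 4.826 + 0.04165 = 4.868 mg/L.

D ≈ 4.87 mg/L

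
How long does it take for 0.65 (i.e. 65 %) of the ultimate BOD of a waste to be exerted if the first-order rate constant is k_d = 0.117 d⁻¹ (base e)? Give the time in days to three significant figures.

y/L₀ = 1 − e^(−k_d t) = 0.65 ⇒ e^(−k_d t) = 0.350
t = −ln(0.350) / 0.117 = 1.050 / 0.117 = 8.973 d.

t ≈ 8.97 d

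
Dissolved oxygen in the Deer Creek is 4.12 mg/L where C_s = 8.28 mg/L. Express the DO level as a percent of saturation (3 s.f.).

% saturation = C/C_s × 100 = 4.12/8.28 × 100 = 49.8 %.

49.8 % saturation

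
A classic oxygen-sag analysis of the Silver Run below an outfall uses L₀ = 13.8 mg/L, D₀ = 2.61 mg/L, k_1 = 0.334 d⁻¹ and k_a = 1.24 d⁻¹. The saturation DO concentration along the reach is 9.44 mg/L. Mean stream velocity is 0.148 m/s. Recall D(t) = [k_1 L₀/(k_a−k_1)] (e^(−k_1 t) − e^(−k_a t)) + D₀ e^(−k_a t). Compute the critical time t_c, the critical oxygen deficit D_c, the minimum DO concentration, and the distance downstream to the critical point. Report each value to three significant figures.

t_c ≈ 0.654 d; D_c ≈ 2.99 mg/L; min DO ≈ 6.45 mg/L; x_c ≈ 8.36 km

With k_a/k_1 = 3.713 and 1 − D₀(k_a−k_1)/(k_1 L₀) = 0.4870,
t_c = ln(3.713 × 0.4870) / (1.24 − 0.334) = ln(1.808) / 0.9060 = 0.5922/0.9060 = 0.6536 d.
L(t_c) = L₀ e^(−k_1 t_c) = 13.8 × 0.8039 = 11.09 mg/L, and at the critical point k_a D_c = k_1 L, so D_c = (0.334/1.24) × 11.09 = 2.988 mg/L.
Minimum DO = C_s − D_c = 9.44 − 2.988 = 6.452 mg/L.
x_c = v t_c = 0.148 m/s × 0.6536 d × 86400 s/d = 8358 m ≈ 8.36 km.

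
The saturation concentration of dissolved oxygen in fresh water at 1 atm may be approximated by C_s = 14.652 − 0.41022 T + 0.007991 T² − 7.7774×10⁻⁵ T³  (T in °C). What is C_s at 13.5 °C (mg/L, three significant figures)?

C_s = 14.652 − 0.41022×13.5 + 0.007991×13.5² − 7.7774×10⁻⁵×13.5³ = 10.38 mg/L.

C_s ≈ 10.4 mg/L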